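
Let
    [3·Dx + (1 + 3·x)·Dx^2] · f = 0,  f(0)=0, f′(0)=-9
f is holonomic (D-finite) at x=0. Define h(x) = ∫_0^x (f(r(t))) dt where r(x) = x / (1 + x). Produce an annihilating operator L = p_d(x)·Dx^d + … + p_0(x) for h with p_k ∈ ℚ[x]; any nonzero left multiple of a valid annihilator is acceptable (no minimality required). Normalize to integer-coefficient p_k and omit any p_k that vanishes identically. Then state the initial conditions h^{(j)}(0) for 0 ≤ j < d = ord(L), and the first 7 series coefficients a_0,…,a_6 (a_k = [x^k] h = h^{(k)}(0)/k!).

L = (5 + 8·x)·Dx^2 + (1 + 5·x + 4·x^2)·Dx^3  (order 3).
h: a_k = 0, 0, -9/2, 15/2, -63/4, 153/4, -1023/10, …
ICs: h(0) = 0, h′(0) = 0, h′′(0) = -9.

f: a_k = 0, -9, 27/2, -27, 243/4, -729/5, 729/2, …
f∘r: x↦r, Dx↦Dx/r' in L_f ⇒ L₀.
h=∫h₀ ⇒ L = L₀·Dx.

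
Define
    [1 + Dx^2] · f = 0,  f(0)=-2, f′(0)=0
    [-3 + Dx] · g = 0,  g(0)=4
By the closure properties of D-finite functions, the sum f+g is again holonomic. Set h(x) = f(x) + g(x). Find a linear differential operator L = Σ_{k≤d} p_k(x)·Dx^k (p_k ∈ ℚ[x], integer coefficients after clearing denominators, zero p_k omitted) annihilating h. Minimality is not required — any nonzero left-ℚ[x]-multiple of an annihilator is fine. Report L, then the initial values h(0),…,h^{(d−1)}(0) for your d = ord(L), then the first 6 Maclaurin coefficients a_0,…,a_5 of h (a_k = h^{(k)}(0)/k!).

L = -3 + Dx - 3·Dx^2 + Dx^3  (order 3).
h: a_k = 2, 12, 19, 18, 161/12, 81/10, …
ICs: h(0) = 2, h′(0) = 12, h′′(0) = 38.

f: a_k = -2, 0, 1, 0, -1/12, 0, …
g: a_k = 4, 12, 18, 18, 27/2, 81/10, …
f+g: L₀ = lclm(L_f,L_g), ord ≤ 2+1.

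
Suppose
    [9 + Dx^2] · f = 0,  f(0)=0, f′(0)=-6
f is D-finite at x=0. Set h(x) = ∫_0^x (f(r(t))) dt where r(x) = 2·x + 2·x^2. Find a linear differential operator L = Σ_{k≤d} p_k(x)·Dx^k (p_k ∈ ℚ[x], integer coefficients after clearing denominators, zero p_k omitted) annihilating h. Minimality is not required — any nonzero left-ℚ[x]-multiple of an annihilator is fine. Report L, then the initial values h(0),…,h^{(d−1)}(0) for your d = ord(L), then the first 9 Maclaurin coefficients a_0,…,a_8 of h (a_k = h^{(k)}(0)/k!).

f: a_k = 0, -6, 0, 9, 0, -81/20, 0, 243/280, 0, …
h₀=f(r): pull back L_f along r ⇒ L₀.
Integrate: L := L₀·Dx.
L = (36 + 216·x + 432·x^2 + 288·x^3)·Dx - 2·Dx^2 + (1 + 2·x)·Dx^3  (order 3).
h: a_k = 0, 0, -6, -4, 18, 216/5, 72/5, -576/7, -5184/35, …
ICs: h(0) = 0, h′(0) = 0, h′′(0) = -12.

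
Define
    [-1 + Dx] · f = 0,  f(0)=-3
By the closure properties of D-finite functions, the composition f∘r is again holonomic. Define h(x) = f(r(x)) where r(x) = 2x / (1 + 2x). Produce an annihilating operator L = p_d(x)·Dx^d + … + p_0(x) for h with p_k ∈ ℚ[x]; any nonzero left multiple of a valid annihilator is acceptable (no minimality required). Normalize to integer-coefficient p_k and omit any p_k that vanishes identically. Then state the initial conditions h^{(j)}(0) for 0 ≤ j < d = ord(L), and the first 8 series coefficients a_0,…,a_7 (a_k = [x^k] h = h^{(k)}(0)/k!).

L = -2 + (1 + 4·x + 4·x^2)·Dx  (order 1).
h: a_k = -3, -6, 6, -4, -2, 76/5, -604/15, 8728/105, …
ICs: h(0) = -3.

f: a_k = -3, -3, -3/2, -1/2, -1/8, -1/40, -1/240, -1/1680, …
f∘r: x↦r, Dx↦Dx/r' in L_f ⇒ L₀.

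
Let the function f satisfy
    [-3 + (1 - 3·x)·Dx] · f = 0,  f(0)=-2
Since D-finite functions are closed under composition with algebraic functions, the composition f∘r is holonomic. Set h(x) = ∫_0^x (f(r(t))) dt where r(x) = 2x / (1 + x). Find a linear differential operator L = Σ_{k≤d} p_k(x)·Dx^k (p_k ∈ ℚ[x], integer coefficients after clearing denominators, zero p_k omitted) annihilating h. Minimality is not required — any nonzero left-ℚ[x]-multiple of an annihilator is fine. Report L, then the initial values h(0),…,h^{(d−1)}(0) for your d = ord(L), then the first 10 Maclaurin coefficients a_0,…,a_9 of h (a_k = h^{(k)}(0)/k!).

f: a_k = -2, -6, -18, -54, -162, -486, -1458, -4374, -13122, -39366, …
h₀=f(r): pull back L_f along r ⇒ L₀.
Integrate: L := L₀·Dx.
L = 6·Dx + (-1 + 4·x + 5·x^2)·Dx^2  (order 2).
h: a_k = 0, -2, -6, -20, -75, -300, -1250, -37500/7, -46875/2, -312500/3, …
ICs: h(0) = 0, h′(0) = -2.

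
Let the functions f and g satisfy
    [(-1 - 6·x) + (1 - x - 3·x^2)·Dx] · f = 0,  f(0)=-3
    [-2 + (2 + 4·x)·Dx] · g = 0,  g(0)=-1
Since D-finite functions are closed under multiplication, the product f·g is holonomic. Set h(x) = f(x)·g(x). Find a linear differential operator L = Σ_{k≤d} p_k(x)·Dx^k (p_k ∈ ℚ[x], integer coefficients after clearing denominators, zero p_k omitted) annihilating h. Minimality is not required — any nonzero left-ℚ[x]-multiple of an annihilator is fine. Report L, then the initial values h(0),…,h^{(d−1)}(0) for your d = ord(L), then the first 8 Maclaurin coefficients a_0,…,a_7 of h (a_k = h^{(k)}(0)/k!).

f: a_k = -3, -3, -12, -21, -57, -120, -291, -651, …
g: a_k = -1, -1, 1/2, -1/2, 5/8, -7/8, 21/16, -33/16, …
Product ⇒ symmetric product L₀, ord ≤ 1.
L = (2 + 7·x + 9·x^2) + (-1 - x + 5·x^2 + 6·x^3)·Dx  (order 1).
h: a_k = 3, 6, 27/2, 33, 573/8, 693/4, 6147/16, 7281/8, …
ICs: h(0) = 3.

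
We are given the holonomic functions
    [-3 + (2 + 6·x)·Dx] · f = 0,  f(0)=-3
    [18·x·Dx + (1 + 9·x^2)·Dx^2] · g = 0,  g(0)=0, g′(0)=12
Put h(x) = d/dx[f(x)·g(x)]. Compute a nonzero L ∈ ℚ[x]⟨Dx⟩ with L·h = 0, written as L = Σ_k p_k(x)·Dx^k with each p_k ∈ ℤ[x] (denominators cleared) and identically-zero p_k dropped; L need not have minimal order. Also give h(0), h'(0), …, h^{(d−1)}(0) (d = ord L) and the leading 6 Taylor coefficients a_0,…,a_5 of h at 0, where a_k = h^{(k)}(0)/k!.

L = (15 + 360·x + 54·x^2 - 1944·x^3 - 729·x^4) + (28 + 252·x + 648·x^2 - 1512·x^3 - 6804·x^4 - 2916·x^5)·Dx + (4 + 8·x - 36·x^2 - 144·x^3 - 756·x^4 - 1944·x^5 - 972·x^6)·Dx^2  (order 2).
h: a_k = -36, -108, 891/2, 405, -94527/32, -894483/160, …
ICs: h(0) = -36, h′(0) = -108.

f: a_k = -3, -9/2, 27/8, -81/16, 1215/128, -5103/256, …
g: a_k = 0, 12, 0, -36, 0, 972/5, …
Sym-product of L_f,L_g gives L₀ (≤ ord 2).
Derive L from L₀ (diff closure).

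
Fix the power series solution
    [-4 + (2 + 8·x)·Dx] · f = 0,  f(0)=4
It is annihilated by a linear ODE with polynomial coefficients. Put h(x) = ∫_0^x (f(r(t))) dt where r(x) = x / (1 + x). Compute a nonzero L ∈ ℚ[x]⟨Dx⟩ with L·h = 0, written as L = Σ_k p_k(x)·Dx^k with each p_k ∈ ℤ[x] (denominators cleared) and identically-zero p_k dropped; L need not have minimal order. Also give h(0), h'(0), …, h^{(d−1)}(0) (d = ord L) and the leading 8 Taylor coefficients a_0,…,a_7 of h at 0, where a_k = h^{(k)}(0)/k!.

f: a_k = 4, 8, -8, 16, -40, 112, -336, 1056, …
Change of var in L_f (x↦r) gives L₀.
h=∫h₀ ⇒ L = L₀·Dx.
L = -2·Dx + (1 + 6·x + 5·x^2)·Dx^2  (order 2).
h: a_k = 0, 4, 4, -16/3, 10, -24, 68, -1504/7, …
ICs: h(0) = 0, h′(0) = 4.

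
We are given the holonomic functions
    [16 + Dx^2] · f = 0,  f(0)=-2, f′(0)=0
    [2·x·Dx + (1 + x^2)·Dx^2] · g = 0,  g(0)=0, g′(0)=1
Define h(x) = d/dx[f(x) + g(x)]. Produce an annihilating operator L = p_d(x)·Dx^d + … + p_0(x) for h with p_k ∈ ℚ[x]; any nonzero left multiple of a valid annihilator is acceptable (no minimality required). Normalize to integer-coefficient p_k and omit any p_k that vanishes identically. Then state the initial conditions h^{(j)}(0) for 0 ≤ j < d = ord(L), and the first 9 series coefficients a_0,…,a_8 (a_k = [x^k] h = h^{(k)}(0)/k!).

f: a_k = -2, 0, 16, 0, -64/3, 0, 512/45, 0, -1024/315, …
g: a_k = 0, 1, 0, -1/3, 0, 1/5, 0, -1/7, 0, …
L₀ := lclm(L_f,L_g); ord L₀ ≤ 2+2.
Derive L from L₀ (diff closure).
L = (64·x + 704·x^3 + 256·x^5) + (112 + 416·x^2 + 432·x^4 + 128·x^6)·Dx + (4·x + 44·x^3 + 16·x^5)·Dx^2 + (7 + 26·x^2 + 27·x^4 + 8·x^6)·Dx^3  (order 3).
h: a_k = 1, 32, -1, -256/3, 1, 1024/15, -1, -8192/315, 1, …
ICs: h(0) = 1, h′(0) = 32, h′′(0) = -2.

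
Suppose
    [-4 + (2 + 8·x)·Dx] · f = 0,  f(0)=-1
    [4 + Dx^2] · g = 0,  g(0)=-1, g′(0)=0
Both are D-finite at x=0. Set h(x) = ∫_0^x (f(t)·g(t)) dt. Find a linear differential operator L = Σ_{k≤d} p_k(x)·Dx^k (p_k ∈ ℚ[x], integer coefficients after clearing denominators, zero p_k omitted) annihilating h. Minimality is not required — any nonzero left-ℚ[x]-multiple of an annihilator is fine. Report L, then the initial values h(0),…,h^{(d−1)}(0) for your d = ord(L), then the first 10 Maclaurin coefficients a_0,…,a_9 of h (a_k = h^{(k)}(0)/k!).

f: a_k = -1, -2, 2, -4, 10, -28, 84, -264, 858, -2860, …
g: a_k = -1, 0, 2, 0, -2/3, 0, 4/45, 0, -2/315, 0, …
h₀=f·g: eliminate ⇒ L₀, order ≤ 1·2.
Integrate: L := L₀·Dx.
L = (16 + 32·x + 64·x^2)·Dx + (-4 - 16·x)·Dx^2 + (1 + 8·x + 16·x^2)·Dx^3  (order 3).
h: a_k = 0, 1, 1, -4/3, 0, -16/15, 32/9, -2944/315, 1184/45, -219392/2835, …
ICs: h(0) = 0, h′(0) = 1, h′′(0) = 2.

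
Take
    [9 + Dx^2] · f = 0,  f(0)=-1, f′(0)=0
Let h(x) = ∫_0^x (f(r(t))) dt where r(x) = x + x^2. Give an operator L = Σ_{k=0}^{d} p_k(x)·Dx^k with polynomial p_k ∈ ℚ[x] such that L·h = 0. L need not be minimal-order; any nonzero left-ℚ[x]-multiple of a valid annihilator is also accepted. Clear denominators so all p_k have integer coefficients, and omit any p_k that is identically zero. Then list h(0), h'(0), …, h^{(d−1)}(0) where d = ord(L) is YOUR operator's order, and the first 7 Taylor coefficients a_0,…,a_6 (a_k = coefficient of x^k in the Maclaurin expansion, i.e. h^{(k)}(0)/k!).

L = (9 + 54·x + 108·x^2 + 72·x^3)·Dx - 2·Dx^2 + (1 + 2·x)·Dx^3  (order 3).
h: a_k = 0, -1, 0, 3/2, 9/4, 9/40, -9/4, …
ICs: h(0) = 0, h′(0) = -1, h′′(0) = 0.

f: a_k = -1, 0, 9/2, 0, -27/8, 0, 81/80, …
f∘r: x↦r, Dx↦Dx/r' in L_f ⇒ L₀.
∫: right-multiply L₀ by Dx.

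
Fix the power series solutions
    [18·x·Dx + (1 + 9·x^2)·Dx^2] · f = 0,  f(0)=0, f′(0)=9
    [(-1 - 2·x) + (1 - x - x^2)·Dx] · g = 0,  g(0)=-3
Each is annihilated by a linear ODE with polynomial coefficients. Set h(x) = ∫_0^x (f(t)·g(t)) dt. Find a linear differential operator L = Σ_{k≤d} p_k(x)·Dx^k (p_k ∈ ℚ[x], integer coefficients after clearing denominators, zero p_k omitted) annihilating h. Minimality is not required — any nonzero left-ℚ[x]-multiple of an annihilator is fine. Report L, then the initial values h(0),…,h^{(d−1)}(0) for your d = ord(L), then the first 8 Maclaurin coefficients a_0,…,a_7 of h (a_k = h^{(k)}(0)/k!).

L = (2 + 18·x + 54·x^2)·Dx + (2 - 14·x + 36·x^2 + 54·x^3)·Dx^2 + (-1 + x - 8·x^2 + 9·x^3 + 9·x^4)·Dx^3  (order 3).
h: a_k = 0, 0, -27/2, -9, 27/4, 0, -342/5, -2052/35, …
ICs: h(0) = 0, h′(0) = 0, h′′(0) = -27.

f: a_k = 0, 9, 0, -27, 0, 729/5, 0, -6561/7, …
g: a_k = -3, -3, -6, -9, -15, -24, -39, -63, …
Product ⇒ symmetric product L₀, ord ≤ 2.
h=∫h₀ ⇒ L = L₀·Dx.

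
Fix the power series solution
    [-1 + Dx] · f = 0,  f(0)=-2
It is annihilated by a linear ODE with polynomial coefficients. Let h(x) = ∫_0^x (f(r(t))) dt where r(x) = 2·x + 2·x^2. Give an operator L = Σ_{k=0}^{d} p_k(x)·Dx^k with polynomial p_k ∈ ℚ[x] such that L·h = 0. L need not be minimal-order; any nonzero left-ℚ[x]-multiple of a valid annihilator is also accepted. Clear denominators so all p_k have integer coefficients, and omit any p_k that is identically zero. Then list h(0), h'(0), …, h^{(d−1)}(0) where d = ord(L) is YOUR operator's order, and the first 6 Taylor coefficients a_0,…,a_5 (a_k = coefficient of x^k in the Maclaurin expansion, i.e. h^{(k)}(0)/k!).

f: a_k = -2, -2, -1, -1/3, -1/12, -1/60, …
h₀=f(r): pull back L_f along r ⇒ L₀.
h=∫h₀ ⇒ L = L₀·Dx.
L = (-2 - 4·x)·Dx + Dx^2  (order 2).
h: a_k = 0, -2, -2, -8/3, -8/3, -8/3, …
ICs: h(0) = 0, h′(0) = -2.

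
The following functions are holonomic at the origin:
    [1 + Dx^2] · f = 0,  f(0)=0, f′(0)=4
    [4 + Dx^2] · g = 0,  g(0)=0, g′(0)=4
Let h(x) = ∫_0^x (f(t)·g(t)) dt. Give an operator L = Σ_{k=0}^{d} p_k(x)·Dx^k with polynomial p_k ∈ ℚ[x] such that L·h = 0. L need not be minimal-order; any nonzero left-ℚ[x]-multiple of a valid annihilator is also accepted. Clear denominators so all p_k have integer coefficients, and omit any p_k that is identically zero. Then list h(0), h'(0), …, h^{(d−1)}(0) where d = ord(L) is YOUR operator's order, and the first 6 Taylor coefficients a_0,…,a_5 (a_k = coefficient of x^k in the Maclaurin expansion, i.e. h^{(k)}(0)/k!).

L = 9·Dx + 10·Dx^3 + Dx^5  (order 5).
h: a_k = 0, 0, 0, 16/3, 0, -8/3, …
ICs: h(0) = 0, h′(0) = 0, h′′(0) = 0, h′′′(0) = 32, h′′′′(0) = 0.

f: a_k = 0, 4, 0, -2/3, 0, 1/30, …
g: a_k = 0, 4, 0, -8/3, 0, 8/15, …
Sym-product of L_f,L_g gives L₀ (≤ ord 4).
h=∫₀ˣh₀: take L = L₀·Dx.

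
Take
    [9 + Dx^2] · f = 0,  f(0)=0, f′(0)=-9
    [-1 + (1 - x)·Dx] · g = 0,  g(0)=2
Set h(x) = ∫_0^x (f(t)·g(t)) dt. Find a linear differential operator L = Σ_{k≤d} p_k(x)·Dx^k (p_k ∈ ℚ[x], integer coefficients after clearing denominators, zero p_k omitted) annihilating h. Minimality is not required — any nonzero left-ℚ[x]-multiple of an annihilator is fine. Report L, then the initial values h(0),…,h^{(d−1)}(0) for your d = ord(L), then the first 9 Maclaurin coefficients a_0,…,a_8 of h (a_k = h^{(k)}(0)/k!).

L = (-9 + 9·x)·Dx + 2·Dx^2 + (-1 + x)·Dx^3  (order 3).
h: a_k = 0, 0, -9, -6, 9/4, 9/5, -21/40, -9/20, -153/2240, …
ICs: h(0) = 0, h′(0) = 0, h′′(0) = -18.

f: a_k = 0, -9, 0, 27/2, 0, -243/40, 0, 729/560, 0, …
g: a_k = 2, 2, 2, 2, 2, 2, 2, 2, 2, …
Product ⇒ symmetric product L₀, ord ≤ 2.
h=∫h₀ ⇒ L = L₀·Dx.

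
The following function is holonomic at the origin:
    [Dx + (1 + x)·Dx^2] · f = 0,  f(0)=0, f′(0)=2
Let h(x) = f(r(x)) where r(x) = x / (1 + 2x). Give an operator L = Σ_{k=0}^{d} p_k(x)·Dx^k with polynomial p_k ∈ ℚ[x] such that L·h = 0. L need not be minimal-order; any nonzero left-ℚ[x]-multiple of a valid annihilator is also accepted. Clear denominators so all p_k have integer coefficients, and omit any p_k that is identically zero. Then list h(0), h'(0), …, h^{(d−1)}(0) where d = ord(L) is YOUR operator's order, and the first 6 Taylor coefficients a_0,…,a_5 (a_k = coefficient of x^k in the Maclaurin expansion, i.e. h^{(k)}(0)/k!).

L = (5 + 12·x)·Dx + (1 + 5·x + 6·x^2)·Dx^2  (order 2).
h: a_k = 0, 2, -5, 38/3, -65/2, 422/5, …
ICs: h(0) = 0, h′(0) = 2.

f: a_k = 0, 2, -1, 2/3, -1/2, 2/5, …
f∘r: x↦r, Dx↦Dx/r' in L_f ⇒ L₀.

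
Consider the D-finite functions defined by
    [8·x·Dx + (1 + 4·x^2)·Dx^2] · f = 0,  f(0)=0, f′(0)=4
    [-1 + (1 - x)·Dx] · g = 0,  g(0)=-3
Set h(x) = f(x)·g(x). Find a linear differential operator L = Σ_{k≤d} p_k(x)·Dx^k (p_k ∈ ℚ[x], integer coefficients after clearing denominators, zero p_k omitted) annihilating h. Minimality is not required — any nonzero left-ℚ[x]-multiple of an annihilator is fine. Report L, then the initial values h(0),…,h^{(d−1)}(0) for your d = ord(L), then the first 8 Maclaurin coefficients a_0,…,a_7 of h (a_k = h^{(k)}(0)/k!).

f: a_k = 0, 4, 0, -16/3, 0, 64/5, 0, -256/7, …
g: a_k = -3, -3, -3, -3, -3, -3, -3, -3, …
L₀ := L_f ⊗_s L_g (sym. prod.), ord ≤ 2.
L = 8·x + (2 - 8·x + 16·x^2)·Dx + (-1 + x - 4·x^2 + 4·x^3)·Dx^2  (order 2).
h: a_k = 0, -12, -12, 4, 4, -172/5, -172/5, 2636/35, …
ICs: h(0) = 0, h′(0) = -12.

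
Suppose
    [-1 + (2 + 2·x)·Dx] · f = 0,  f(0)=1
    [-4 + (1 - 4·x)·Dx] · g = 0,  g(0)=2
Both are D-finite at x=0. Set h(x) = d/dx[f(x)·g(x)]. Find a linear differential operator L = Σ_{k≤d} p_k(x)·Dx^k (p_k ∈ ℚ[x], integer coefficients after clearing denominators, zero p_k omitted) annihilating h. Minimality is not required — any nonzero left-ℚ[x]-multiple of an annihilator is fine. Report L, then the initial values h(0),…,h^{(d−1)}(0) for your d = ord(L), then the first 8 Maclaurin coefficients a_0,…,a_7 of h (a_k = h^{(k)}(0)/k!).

L = (143 + 216·x + 48·x^2) + (-18 + 46·x + 96·x^2 + 32·x^3)·Dx  (order 1).
h: a_k = 9, 143/2, 3435/8, 36635/16, 1465435/128, 14068113/256, 262605007/1024, 2400959635/2048, …
ICs: h(0) = 9.

f: a_k = 1, 1/2, -1/8, 1/16, -5/128, 7/256, -21/1024, 33/2048, …
g: a_k = 2, 8, 32, 128, 512, 2048, 8192, 32768, …
Product ⇒ symmetric product L₀, ord ≤ 1.
Differentiate: ansatz ord ≤ ord L₀ ⇒ L.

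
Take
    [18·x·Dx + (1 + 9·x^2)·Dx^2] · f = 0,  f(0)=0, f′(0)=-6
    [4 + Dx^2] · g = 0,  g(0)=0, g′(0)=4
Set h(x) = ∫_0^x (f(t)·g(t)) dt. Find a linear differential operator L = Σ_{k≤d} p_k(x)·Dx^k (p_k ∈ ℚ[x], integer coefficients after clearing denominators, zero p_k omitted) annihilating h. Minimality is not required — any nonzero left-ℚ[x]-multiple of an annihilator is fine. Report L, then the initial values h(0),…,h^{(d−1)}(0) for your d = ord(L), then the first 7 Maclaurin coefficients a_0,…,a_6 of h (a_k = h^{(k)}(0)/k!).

f: a_k = 0, -6, 0, 18, 0, -486/5, 0, …
g: a_k = 0, 4, 0, -8/3, 0, 8/15, 0, …
h₀=f·g: eliminate ⇒ L₀, order ≤ 2·2.
∫: right-multiply L₀ by Dx.
L = (2080 + 50256·x^2 + 89424·x^4 + 186624·x^6 + 419904·x^8)·Dx + (3168·x + 38880·x^3 + 139968·x^5 + 419904·x^7)·Dx^2 + (572 + 13788·x^2 + 33048·x^4 + 93312·x^6 + 209952·x^8)·Dx^3 + (792·x + 9720·x^3 + 34992·x^5 + 104976·x^7)·Dx^4 + (13 + 306·x^2 + 2673·x^4 + 11664·x^6 + 26244·x^8)·Dx^5  (order 5).
h: a_k = 0, 0, 0, -8, 0, 88/5, 0, …
ICs: h(0) = 0, h′(0) = 0, h′′(0) = 0, h′′′(0) = -48, h′′′′(0) = 0.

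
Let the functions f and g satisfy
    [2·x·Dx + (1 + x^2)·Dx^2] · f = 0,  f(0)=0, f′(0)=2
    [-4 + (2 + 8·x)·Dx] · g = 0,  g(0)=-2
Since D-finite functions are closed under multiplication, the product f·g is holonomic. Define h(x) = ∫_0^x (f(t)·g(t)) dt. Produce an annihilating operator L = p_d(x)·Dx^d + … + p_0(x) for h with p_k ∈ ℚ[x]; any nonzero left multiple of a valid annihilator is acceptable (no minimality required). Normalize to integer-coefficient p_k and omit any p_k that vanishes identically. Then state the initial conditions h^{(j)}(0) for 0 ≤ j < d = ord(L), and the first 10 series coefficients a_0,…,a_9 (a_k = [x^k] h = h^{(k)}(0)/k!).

f: a_k = 0, 2, 0, -2/3, 0, 2/5, 0, -2/7, 0, 2/9, …
g: a_k = -2, -4, 4, -8, 20, -56, 168, -528, 1716, -5720, …
h₀=f·g: eliminate ⇒ L₀, order ≤ 2·1.
h=∫h₀ ⇒ L = L₀·Dx.
L = (12 - 4·x - 4·x^2)·Dx + (-4 - 14·x + 12·x^2 + 16·x^3)·Dx^2 + (1 + 8·x + 17·x^2 + 8·x^3 + 16·x^4)·Dx^3  (order 3).
h: a_k = 0, 0, -2, -8/3, 7/3, -8/3, 274/45, -232/15, 8527/210, -107176/945, …
ICs: h(0) = 0, h′(0) = 0, h′′(0) = -4.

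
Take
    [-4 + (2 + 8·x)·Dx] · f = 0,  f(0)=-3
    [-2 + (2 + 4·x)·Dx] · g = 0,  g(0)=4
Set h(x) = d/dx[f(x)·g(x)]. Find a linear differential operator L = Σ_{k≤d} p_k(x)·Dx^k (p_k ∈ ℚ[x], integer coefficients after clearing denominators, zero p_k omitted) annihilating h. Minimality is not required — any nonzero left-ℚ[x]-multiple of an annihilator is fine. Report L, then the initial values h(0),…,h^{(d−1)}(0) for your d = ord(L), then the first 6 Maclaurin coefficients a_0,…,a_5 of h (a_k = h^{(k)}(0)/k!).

f: a_k = -3, -6, 6, -12, 30, -84, …
g: a_k = 4, 4, -2, 2, -5/2, 7/2, …
h₀=f·g: eliminate ⇒ L₀, order ≤ 1·1.
h₀' ⇒ L via d/dx closure of L₀.
L = -1 + (-3 - 26·x - 72·x^2 - 64·x^3)·Dx  (order 1).
h: a_k = -36, 12, -54, 222, -1755/2, 6813/2, …
ICs: h(0) = -36.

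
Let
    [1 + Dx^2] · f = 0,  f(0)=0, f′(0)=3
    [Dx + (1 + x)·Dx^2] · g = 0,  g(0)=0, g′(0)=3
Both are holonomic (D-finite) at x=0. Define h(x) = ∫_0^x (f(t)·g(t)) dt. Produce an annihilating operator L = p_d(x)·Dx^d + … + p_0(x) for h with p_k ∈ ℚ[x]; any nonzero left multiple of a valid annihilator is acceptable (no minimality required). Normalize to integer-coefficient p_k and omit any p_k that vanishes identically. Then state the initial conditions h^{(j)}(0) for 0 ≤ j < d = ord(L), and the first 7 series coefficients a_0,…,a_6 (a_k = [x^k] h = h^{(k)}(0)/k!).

f: a_k = 0, 3, 0, -1/2, 0, 1/40, 0, …
g: a_k = 0, 3, -3/2, 1, -3/4, 3/5, -1/2, …
h₀=f·g: eliminate ⇒ L₀, order ≤ 2·2.
h=∫h₀ ⇒ L = L₀·Dx.
L = (-3 + 6·x + 19·x^2 + 16·x^3 + 4·x^4)·Dx + (4 + 20·x + 24·x^2 + 8·x^3)·Dx^2 + (20·x + 42·x^2 + 32·x^3 + 8·x^4)·Dx^3 + (4 + 20·x + 24·x^2 + 8·x^3)·Dx^4 + (3 + 14·x + 23·x^2 + 16·x^3 + 4·x^4)·Dx^5  (order 5).
h: a_k = 0, 0, 0, 3, -9/8, 3/10, -1/4, …
ICs: h(0) = 0, h′(0) = 0, h′′(0) = 0, h′′′(0) = 18, h′′′′(0) = -27.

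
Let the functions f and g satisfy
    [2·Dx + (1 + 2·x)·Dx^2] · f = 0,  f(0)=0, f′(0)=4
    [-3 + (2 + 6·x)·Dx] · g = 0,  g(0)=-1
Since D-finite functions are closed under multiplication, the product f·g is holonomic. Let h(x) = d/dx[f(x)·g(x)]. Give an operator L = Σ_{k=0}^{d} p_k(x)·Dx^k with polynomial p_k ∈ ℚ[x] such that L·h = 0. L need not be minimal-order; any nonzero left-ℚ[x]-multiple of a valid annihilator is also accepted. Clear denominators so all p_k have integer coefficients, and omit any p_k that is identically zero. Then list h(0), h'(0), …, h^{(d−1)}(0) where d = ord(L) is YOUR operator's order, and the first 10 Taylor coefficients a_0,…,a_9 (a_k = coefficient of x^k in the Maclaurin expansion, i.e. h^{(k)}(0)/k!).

L = (39 + 180·x + 108·x^2) + (116 + 756·x + 1512·x^2 + 864·x^3)·Dx + (20 + 184·x + 612·x^2 + 864·x^3 + 432·x^4)·Dx^2  (order 2).
h: a_k = -4, -4, 31/2, -45, 3937/32, -52897/160, 1134179/1280, -5339567/2240, 370196803/57344, -3031606675/172032, …
ICs: h(0) = -4, h′(0) = -4.

f: a_k = 0, 4, -4, 16/3, -8, 64/5, -64/3, 256/7, -64, 1024/9, …
g: a_k = -1, -3/2, 9/8, -27/16, 405/128, -1701/256, 15309/1024, -72171/2048, 2814669/32768, -14073345/65536, …
Product ⇒ symmetric product L₀, ord ≤ 2.
h=h₀': d/dx-closure on L₀ ⇒ L.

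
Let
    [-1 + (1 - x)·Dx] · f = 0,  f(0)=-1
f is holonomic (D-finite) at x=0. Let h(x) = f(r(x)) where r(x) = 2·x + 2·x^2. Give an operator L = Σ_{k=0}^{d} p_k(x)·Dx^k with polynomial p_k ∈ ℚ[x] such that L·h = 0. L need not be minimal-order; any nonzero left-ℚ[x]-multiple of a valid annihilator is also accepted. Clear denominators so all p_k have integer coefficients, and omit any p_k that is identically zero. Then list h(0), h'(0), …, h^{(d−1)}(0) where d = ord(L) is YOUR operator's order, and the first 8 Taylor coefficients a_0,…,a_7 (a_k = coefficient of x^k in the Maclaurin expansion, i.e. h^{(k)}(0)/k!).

f: a_k = -1, -1, -1, -1, -1, -1, -1, -1, …
f∘r: x↦r, Dx↦Dx/r' in L_f ⇒ L₀.
L = (2 + 4·x) + (-1 + 2·x + 2·x^2)·Dx  (order 1).
h: a_k = -1, -2, -6, -16, -44, -120, -328, -896, …
ICs: h(0) = -1.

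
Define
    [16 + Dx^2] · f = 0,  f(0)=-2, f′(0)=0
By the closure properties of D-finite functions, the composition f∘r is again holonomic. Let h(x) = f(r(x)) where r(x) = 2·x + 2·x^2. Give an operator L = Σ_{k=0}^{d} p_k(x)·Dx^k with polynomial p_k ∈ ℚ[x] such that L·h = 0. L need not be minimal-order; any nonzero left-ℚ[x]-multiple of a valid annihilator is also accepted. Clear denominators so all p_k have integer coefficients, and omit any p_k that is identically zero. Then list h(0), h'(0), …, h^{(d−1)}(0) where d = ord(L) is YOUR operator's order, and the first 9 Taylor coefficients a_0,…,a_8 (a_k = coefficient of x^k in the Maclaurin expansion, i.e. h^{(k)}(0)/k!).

L = (64 + 384·x + 768·x^2 + 512·x^3) - 2·Dx + (1 + 2·x)·Dx^2  (order 2).
h: a_k = -2, 0, 64, 128, -832/3, -4096/3, -59392/45, 45056/15, 3070976/315, …
ICs: h(0) = -2, h′(0) = 0.

f: a_k = -2, 0, 16, 0, -64/3, 0, 512/45, 0, -1024/315, …
Substitute x→r, Dx→(1/r')Dx; clear ⇒ L₀.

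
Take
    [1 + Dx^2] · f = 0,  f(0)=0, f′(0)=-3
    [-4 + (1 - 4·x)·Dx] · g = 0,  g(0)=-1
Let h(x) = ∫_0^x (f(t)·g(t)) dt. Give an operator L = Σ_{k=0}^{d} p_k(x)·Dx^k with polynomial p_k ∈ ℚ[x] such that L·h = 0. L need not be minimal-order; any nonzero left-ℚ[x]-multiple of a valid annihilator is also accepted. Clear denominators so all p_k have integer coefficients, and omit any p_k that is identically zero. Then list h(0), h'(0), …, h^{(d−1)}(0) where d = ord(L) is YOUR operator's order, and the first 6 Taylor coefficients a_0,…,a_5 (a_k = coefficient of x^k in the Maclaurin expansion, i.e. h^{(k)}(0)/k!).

L = (-1 + 4·x)·Dx + 8·Dx^2 + (-1 + 4·x)·Dx^3  (order 3).
h: a_k = 0, 0, 3/2, 4, 95/8, 38, …
ICs: h(0) = 0, h′(0) = 0, h′′(0) = 3.

f: a_k = 0, -3, 0, 1/2, 0, -1/40, …
g: a_k = -1, -4, -16, -64, -256, -1024, …
h₀=f·g: eliminate ⇒ L₀, order ≤ 2·1.
h=∫h₀ ⇒ L = L₀·Dx.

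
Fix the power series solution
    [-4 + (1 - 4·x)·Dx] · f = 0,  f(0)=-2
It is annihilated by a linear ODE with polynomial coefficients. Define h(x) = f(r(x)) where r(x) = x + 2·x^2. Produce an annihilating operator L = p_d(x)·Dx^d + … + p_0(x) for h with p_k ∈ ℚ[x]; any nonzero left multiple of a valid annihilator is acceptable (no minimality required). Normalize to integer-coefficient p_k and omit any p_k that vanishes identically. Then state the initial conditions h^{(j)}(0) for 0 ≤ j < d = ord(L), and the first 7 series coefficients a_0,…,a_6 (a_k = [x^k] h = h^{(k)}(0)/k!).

f: a_k = -2, -8, -32, -128, -512, -2048, -8192, …
L₀ from L_f via x↦r, Dx↦r'^{-1}Dx.
L = (4 + 16·x) + (-1 + 4·x + 8·x^2)·Dx  (order 1).
h: a_k = -2, -8, -48, -256, -1408, -7680, -41984, …
ICs: h(0) = -2.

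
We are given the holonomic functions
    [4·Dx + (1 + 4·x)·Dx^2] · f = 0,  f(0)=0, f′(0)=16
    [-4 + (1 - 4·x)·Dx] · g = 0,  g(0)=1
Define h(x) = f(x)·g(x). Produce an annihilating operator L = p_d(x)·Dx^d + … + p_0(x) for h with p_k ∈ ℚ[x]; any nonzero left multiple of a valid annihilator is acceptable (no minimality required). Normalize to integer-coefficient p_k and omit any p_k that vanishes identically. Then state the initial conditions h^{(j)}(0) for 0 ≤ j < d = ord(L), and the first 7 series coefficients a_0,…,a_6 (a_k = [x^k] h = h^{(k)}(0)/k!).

f: a_k = 0, 16, -32, 256/3, -256, 4096/5, -8192/3, …
g: a_k = 1, 4, 16, 64, 256, 1024, 4096, …
Product ⇒ symmetric product L₀, ord ≤ 2.
L = 16 + (4 + 48·x)·Dx + (-1 + 16·x^2)·Dx^2  (order 2).
h: a_k = 0, 16, 32, 640/3, 1792/3, 48128/15, 151552/15, …
ICs: h(0) = 0, h′(0) = 16.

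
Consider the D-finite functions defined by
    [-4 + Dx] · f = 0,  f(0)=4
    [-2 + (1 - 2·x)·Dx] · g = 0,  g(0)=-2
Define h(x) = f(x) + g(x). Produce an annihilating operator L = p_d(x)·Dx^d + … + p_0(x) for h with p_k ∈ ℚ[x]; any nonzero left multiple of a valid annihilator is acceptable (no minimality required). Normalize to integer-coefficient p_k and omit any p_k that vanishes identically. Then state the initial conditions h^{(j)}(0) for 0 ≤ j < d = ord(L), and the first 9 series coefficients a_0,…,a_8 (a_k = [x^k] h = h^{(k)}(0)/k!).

L = 32·x + (4 - 32·x + 32·x^2)·Dx + (-1 + 6·x - 8·x^2)·Dx^2  (order 2).
h: a_k = 2, 12, 24, 80/3, 32/3, -448/15, -4736/45, -76544/315, -159232/315, …
ICs: h(0) = 2, h′(0) = 12.

f: a_k = 4, 16, 32, 128/3, 128/3, 512/15, 1024/45, 4096/315, 2048/315, …
g: a_k = -2, -4, -8, -16, -32, -64, -128, -256, -512, …
h₀=f+g: left-lcm gives L₀, ord ≤ 2.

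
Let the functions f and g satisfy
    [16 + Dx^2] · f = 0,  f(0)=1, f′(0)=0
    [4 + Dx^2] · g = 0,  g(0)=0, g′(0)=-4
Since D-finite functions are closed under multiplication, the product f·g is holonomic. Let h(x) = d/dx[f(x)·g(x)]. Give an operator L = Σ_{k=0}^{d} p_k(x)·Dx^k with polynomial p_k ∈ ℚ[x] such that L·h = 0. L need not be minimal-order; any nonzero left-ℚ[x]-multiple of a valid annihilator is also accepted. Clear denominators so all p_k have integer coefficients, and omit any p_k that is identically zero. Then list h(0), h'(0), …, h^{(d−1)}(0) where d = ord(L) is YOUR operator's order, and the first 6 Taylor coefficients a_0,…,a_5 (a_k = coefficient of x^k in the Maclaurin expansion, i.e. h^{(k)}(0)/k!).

f: a_k = 1, 0, -8, 0, 32/3, 0, …
g: a_k = 0, -4, 0, 8/3, 0, -8/15, …
Sym-product of L_f,L_g gives L₀ (≤ ord 4).
Differentiate: ansatz ord ≤ ord L₀ ⇒ L.
L = 144 + 40·Dx^2 + Dx^4  (order 4).
h: a_k = -4, 0, 104, 0, -968/3, 0, …
ICs: h(0) = -4, h′(0) = 0, h′′(0) = 208, h′′′(0) = 0.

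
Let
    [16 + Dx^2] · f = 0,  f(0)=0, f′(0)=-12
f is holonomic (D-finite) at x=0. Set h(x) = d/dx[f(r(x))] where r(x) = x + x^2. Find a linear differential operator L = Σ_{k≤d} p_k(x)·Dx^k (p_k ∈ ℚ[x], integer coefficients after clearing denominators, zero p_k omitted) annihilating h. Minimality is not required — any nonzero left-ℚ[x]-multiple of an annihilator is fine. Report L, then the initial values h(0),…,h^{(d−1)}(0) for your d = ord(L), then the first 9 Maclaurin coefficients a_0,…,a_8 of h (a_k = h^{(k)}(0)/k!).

f: a_k = 0, -12, 0, 32, 0, -128/5, 0, 1024/105, 0, …
Substitute x→r, Dx→(1/r')Dx; clear ⇒ L₀.
h=h₀': d/dx-closure on L₀ ⇒ L.
L = (28 + 128·x + 384·x^2 + 512·x^3 + 256·x^4) + (-6 - 12·x)·Dx + (1 + 4·x + 4·x^2)·Dx^2  (order 2).
h: a_k = -12, -24, 96, 384, 352, -576, -25856/15, -22528/15, 70528/105, …
ICs: h(0) = -12, h′(0) = -24.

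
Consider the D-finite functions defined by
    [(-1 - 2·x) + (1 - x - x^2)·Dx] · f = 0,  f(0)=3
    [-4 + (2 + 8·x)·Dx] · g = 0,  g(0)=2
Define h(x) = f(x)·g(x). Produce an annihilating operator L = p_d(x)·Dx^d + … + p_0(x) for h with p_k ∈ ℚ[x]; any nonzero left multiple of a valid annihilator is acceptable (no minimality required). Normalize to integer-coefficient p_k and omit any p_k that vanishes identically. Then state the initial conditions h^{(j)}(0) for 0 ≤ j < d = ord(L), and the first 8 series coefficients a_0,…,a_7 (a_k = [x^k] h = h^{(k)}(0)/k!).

L = (3 + 4·x + 6·x^2) + (-1 - 3·x + 5·x^2 + 4·x^3)·Dx  (order 1).
h: a_k = 6, 18, 12, 54, 6, 228, -270, 1542, …
ICs: h(0) = 6.

f: a_k = 3, 3, 6, 9, 15, 24, 39, 63, …
g: a_k = 2, 4, -4, 8, -20, 56, -168, 528, …
L₀ := L_f ⊗_s L_g (sym. prod.), ord ≤ 1.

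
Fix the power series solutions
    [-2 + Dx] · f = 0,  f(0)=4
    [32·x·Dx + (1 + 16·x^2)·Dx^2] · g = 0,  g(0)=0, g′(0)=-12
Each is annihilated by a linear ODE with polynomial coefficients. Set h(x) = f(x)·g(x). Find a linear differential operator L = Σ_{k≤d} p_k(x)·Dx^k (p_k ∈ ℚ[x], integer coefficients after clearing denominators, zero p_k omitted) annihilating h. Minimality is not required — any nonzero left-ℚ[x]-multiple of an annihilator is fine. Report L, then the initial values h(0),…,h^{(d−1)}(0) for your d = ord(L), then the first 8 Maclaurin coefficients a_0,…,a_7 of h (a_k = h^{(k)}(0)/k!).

L = (4 - 64·x + 64·x^2) + (-4 + 32·x - 64·x^2)·Dx + (1 + 16·x^2)·Dx^2  (order 2).
h: a_k = 0, -48, -96, 160, 448, -9888/5, -13760/3, 816832/35, …
ICs: h(0) = 0, h′(0) = -48.

f: a_k = 4, 8, 8, 16/3, 8/3, 16/15, 16/45, 32/315, …
g: a_k = 0, -12, 0, 64, 0, -3072/5, 0, 49152/7, …
L₀ := L_f ⊗_s L_g (sym. prod.), ord ≤ 2.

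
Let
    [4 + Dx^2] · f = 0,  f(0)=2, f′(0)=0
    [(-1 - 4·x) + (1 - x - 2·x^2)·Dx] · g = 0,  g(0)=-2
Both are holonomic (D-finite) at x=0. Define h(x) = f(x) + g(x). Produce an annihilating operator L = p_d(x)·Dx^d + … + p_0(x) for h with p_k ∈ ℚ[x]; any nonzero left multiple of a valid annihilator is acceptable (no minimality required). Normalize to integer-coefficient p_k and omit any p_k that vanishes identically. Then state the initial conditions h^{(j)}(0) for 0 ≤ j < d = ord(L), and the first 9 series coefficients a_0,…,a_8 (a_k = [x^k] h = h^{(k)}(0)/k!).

f: a_k = 2, 0, -4, 0, 4/3, 0, -8/45, 0, 4/315, …
g: a_k = -2, -2, -6, -10, -22, -42, -86, -170, -342, …
f+g: L₀ = lclm(L_f,L_g), ord ≤ 2+1.
L = (-68 - 304·x - 200·x^2 - 320·x^3 - 160·x^4 - 128·x^5) + (20 - 12·x - 24·x^2 - 8·x^3 - 48·x^4 - 96·x^5 - 64·x^6)·Dx + (-17 - 76·x - 50·x^2 - 80·x^3 - 40·x^4 - 32·x^5)·Dx^2 + (5 - 3·x - 6·x^2 - 2·x^3 - 12·x^4 - 24·x^5 - 16·x^6)·Dx^3  (order 3).
h: a_k = 0, -2, -10, -10, -62/3, -42, -3878/45, -170, -107726/315, …
ICs: h(0) = 0, h′(0) = -2, h′′(0) = -20.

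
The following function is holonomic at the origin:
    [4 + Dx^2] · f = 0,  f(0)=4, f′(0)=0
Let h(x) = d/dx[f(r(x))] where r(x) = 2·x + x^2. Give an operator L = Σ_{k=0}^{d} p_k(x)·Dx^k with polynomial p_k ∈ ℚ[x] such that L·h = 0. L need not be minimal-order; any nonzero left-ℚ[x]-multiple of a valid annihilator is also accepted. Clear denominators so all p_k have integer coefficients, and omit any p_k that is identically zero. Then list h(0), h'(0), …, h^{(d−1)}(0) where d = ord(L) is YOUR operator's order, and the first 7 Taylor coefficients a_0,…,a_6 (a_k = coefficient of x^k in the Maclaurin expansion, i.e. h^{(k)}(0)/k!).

L = (19 + 64·x + 96·x^2 + 64·x^3 + 16·x^4) + (-3 - 3·x)·Dx + (1 + 2·x + x^2)·Dx^2  (order 2).
h: a_k = 0, -64, -96, 416/3, 1280/3, 3712/15, -4928/15, …
ICs: h(0) = 0, h′(0) = -64.

f: a_k = 4, 0, -8, 0, 8/3, 0, -16/45, …
f∘r: x↦r, Dx↦Dx/r' in L_f ⇒ L₀.
h₀' ⇒ L via d/dx closure of L₀.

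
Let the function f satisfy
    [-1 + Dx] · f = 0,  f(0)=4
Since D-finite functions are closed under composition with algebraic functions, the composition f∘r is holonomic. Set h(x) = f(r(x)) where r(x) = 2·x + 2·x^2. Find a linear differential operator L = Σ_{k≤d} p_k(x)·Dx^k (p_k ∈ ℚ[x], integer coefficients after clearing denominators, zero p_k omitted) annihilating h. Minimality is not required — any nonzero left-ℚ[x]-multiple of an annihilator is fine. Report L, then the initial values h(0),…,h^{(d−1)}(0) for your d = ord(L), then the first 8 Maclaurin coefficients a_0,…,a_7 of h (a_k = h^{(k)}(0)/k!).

f: a_k = 4, 4, 2, 2/3, 1/6, 1/30, 1/180, 1/1260, …
f∘r: x↦r, Dx↦Dx/r' in L_f ⇒ L₀.
L = (-2 - 4·x) + Dx  (order 1).
h: a_k = 4, 8, 16, 64/3, 80/3, 416/15, 1216/45, 7424/315, …
ICs: h(0) = 4.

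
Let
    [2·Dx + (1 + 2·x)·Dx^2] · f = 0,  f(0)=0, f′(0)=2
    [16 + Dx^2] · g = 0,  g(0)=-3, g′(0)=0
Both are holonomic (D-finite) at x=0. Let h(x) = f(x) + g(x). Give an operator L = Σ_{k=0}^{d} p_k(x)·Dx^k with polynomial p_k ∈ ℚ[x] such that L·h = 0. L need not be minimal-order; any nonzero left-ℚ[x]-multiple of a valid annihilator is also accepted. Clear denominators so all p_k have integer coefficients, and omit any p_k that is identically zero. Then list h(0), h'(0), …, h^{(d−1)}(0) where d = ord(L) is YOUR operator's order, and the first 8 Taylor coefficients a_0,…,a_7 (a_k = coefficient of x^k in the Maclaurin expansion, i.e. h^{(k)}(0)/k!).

f: a_k = 0, 2, -2, 8/3, -4, 32/5, -32/3, 128/7, …
g: a_k = -3, 0, 24, 0, -32, 0, 256/15, 0, …
Sum ⇒ L₀ = lclm(L_f,L_g) in ℚ(x)⟨Dx⟩.
L = (160 + 256·x + 256·x^2)·Dx + (48 + 224·x + 384·x^2 + 256·x^3)·Dx^2 + (10 + 16·x + 16·x^2)·Dx^3 + (3 + 14·x + 24·x^2 + 16·x^3)·Dx^4  (order 4).
h: a_k = -3, 2, 22, 8/3, -36, 32/5, 32/5, 128/7, …
ICs: h(0) = -3, h′(0) = 2, h′′(0) = 44, h′′′(0) = 16.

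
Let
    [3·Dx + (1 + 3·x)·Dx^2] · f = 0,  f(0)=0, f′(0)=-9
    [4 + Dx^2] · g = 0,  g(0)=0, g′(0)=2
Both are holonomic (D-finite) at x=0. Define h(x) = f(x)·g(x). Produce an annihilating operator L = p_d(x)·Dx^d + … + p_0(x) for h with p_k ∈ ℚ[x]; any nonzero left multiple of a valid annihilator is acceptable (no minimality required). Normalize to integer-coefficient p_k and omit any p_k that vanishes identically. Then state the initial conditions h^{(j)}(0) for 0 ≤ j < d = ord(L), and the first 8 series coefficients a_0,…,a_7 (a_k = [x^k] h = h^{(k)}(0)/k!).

f: a_k = 0, -9, 27/2, -27, 243/4, -729/5, 729/2, -6561/7, …
g: a_k = 0, 2, 0, -4/3, 0, 4/15, 0, -8/315, …
Sym-product of L_f,L_g gives L₀ (≤ ord 4).
L = (-1112 - 1248·x + 7344·x^2 + 27648·x^3 + 20736·x^4) + (-48 + 2160·x + 10368·x^2 + 10368·x^3)·Dx + (-250 + 240·x + 4968·x^2 + 13824·x^3 + 10368·x^4)·Dx^2 + (-12 + 540·x + 2592·x^2 + 2592·x^3)·Dx^3 + (7 + 138·x + 783·x^2 + 1728·x^3 + 1296·x^4)·Dx^4  (order 4).
h: a_k = 0, 0, -18, 27, -42, 207/2, -258, 3258/5, …
ICs: h(0) = 0, h′(0) = 0, h′′(0) = -36, h′′′(0) = 162.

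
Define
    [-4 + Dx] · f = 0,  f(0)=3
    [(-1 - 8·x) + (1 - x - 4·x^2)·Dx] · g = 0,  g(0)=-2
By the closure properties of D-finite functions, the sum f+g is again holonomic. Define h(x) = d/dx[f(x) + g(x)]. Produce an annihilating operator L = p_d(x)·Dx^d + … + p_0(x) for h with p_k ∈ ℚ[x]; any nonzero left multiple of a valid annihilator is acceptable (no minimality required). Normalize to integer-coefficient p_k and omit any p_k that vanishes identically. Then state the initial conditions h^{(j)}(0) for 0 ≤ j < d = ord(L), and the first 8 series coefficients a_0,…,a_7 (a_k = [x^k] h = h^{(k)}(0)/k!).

L = (28 + 848·x + 896·x^2 + 4608·x^3 + 3072·x^4) + (-19 - 192·x - 472·x^2 - 1152·x^3 + 640·x^4 + 1024·x^5)·Dx + (3 - 5·x + 62·x^2 - 352·x^4 - 256·x^5)·Dx^2  (order 2).
h: a_k = 10, 28, 42, -104, -522, -10348/5, -91586/15, -1953104/105, …
ICs: h(0) = 10, h′(0) = 28.

f: a_k = 3, 12, 24, 32, 32, 128/5, 256/15, 1024/105, …
g: a_k = -2, -2, -10, -18, -58, -130, -362, -882, …
L₀ := lclm(L_f,L_g); ord L₀ ≤ 1+1.
Derive L from L₀ (diff closure).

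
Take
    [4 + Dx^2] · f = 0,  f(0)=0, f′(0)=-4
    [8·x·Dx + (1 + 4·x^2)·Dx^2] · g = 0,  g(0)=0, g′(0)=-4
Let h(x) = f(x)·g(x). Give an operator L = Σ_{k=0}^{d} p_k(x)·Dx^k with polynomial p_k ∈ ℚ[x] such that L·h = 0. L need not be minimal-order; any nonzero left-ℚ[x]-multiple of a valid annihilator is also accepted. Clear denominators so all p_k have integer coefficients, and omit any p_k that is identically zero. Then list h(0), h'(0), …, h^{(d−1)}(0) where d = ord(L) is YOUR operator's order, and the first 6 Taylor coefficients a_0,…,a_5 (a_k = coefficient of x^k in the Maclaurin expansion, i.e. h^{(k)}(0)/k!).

L = (80 + 832·x^2 + 1408·x^4 + 2048·x^6 + 2048·x^8) + (96·x + 640·x^3 + 1536·x^5 + 2048·x^7)·Dx + (24 + 256·x^2 + 576·x^4 + 1024·x^6 + 1024·x^8)·Dx^2 + (24·x + 160·x^3 + 384·x^5 + 512·x^7)·Dx^3 + (1 + 12·x^2 + 56·x^4 + 128·x^6 + 128·x^8)·Dx^4  (order 4).
h: a_k = 0, 0, 16, 0, -32, 0, …
ICs: h(0) = 0, h′(0) = 0, h′′(0) = 32, h′′′(0) = 0.

f: a_k = 0, -4, 0, 8/3, 0, -8/15, …
g: a_k = 0, -4, 0, 16/3, 0, -64/5, …
Product ⇒ symmetric product L₀, ord ≤ 4.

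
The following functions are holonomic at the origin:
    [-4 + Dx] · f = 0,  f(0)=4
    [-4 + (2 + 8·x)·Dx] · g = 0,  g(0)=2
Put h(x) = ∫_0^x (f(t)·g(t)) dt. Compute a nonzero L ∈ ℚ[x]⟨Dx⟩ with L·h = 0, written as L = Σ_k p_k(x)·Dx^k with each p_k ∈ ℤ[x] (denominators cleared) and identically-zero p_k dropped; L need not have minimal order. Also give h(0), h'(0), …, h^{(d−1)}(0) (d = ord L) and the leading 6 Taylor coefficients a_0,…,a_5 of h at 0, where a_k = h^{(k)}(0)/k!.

L = (-6 - 16·x)·Dx + (1 + 4·x)·Dx^2  (order 2).
h: a_k = 0, 8, 24, 112/3, 136/3, 176/5, …
ICs: h(0) = 0, h′(0) = 8.

f: a_k = 4, 16, 32, 128/3, 128/3, 512/15, …
g: a_k = 2, 4, -4, 8, -20, 56, …
f·g: L₀ = L_f ⊗_s L_g, ord ≤ 1·1.
∫: right-multiply L₀ by Dx.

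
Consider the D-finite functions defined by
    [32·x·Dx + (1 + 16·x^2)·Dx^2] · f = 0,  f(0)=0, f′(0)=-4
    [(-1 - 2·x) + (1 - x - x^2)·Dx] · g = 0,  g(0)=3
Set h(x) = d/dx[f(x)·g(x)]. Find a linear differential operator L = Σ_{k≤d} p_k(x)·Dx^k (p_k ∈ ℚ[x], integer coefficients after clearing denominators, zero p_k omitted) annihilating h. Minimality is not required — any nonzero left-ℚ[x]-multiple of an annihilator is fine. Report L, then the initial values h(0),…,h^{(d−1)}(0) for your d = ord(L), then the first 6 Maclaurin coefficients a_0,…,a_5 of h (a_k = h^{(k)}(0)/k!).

f: a_k = 0, -4, 0, 64/3, 0, -1024/5, …
g: a_k = 3, 3, 6, 9, 15, 24, …
L₀ := L_f ⊗_s L_g (sym. prod.), ord ≤ 2.
Derive L from L₀ (diff closure).
L = (-58 + 3360·x^2 + 6144·x^3 + 9216·x^4) + (19 + 70·x - 528·x^2 + 352·x^3 + 6144·x^4 + 6144·x^5)·Dx + (-1 - 15·x - 47·x^2 - 176·x^3 - 448·x^4 + 1024·x^5 + 768·x^6)·Dx^2  (order 2).
h: a_k = -12, -24, 120, 112, -2732, -15552/5, …
ICs: h(0) = -12, h′(0) = -24.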